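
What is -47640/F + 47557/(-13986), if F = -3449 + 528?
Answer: 527379043/40853106 ≈ 12.909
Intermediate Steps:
F = -2921
-47640/F + 47557/(-13986) = -47640/(-2921) + 47557/(-13986) = -47640*(-1/2921) + 47557*(-1/13986) = 47640/2921 - 47557/13986 = 527379043/40853106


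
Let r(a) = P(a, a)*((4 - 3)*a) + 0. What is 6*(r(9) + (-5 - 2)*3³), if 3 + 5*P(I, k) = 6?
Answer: -5508/5 ≈ -1101.6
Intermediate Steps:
P(I, k) = ⅗ (P(I, k) = -⅗ + (⅕)*6 = -⅗ + 6/5 = ⅗)
r(a) = 3*a/5 (r(a) = 3*((4 - 3)*a)/5 + 0 = 3*(1*a)/5 + 0 = 3*a/5 + 0 = 3*a/5)
6*(r(9) + (-5 - 2)*3³) = 6*((⅗)*9 + (-5 - 2)*3³) = 6*(27/5 - 7*27) = 6*(27/5 - 189) = 6*(-918/5) = -5508/5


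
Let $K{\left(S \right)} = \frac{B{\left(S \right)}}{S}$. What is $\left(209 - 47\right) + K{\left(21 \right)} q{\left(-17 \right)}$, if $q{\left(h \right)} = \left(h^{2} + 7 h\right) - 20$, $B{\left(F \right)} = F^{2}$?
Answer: $3312$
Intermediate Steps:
$q{\left(h \right)} = -20 + h^{2} + 7 h$
$K{\left(S \right)} = S$ ($K{\left(S \right)} = \frac{S^{2}}{S} = S$)
$\left(209 - 47\right) + K{\left(21 \right)} q{\left(-17 \right)} = \left(209 - 47\right) + 21 \left(-20 + \left(-17\right)^{2} + 7 \left(-17\right)\right) = \left(209 - 47\right) + 21 \left(-20 + 289 - 119\right) = 162 + 21 \cdot 150 = 162 + 3150 = 3312$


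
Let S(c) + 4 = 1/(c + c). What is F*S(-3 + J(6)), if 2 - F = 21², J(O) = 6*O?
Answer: 115457/66 ≈ 1749.3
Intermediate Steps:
F = -439 (F = 2 - 1*21² = 2 - 1*441 = 2 - 441 = -439)
S(c) = -4 + 1/(2*c) (S(c) = -4 + 1/(c + c) = -4 + 1/(2*c))
F*S(-3 + J(6)) = -439*(-4 + 1/(2*(-3 + 6*6))) = -439*(-4 + 1/(2*(-3 + 36))) = -439*(-4 + (½)/33) = -439*(-4 + (½)*(1/33)) = -439*(-4 + 1/66) = -439*(-263/66) = 115457/66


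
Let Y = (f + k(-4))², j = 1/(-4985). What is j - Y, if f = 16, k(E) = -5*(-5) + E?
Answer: -6824466/4985 ≈ -1369.0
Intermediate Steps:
k(E) = 25 + E
j = -1/4985 ≈ -0.00020060
Y = 1369 (Y = (16 + (25 - 4))² = (16 + 21)² = 37² = 1369)
j - Y = -1/4985 - 1*1369 = -1/4985 - 1369 = -6824466/4985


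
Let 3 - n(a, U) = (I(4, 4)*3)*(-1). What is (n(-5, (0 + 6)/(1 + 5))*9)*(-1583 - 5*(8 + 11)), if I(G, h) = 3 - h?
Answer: 0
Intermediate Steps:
n(a, U) = 0 (n(a, U) = 3 - (3 - 1*4)*3*(-1) = 3 - (3 - 4)*3*(-1) = 3 - (-1*3)*(-1) = 3 - (-3)*(-1) = 3 - 1*3 = 3 - 3 = 0)
(n(-5, (0 + 6)/(1 + 5))*9)*(-1583 - 5*(8 + 11)) = (0*9)*(-1583 - 5*(8 + 11)) = 0*(-1583 - 5*19) = 0*(-1583 - 95) = 0*(-1678) = 0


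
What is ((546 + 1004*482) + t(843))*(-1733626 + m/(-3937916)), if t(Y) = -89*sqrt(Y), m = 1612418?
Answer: -826860880984250329/984479 + 303795945324613*sqrt(843)/1968958 ≈ -8.3542e+11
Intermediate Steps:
((546 + 1004*482) + t(843))*(-1733626 + m/(-3937916)) = ((546 + 1004*482) - 89*sqrt(843))*(-1733626 + 1612418/(-3937916)) = ((546 + 483928) - 89*sqrt(843))*(-1733626 + 1612418*(-1/3937916)) = (484474 - 89*sqrt(843))*(-1733626 - 806209/1968958) = (484474 - 89*sqrt(843))*(-3413437587917/1968958) = -826860880984250329/984479 + 303795945324613*sqrt(843)/1968958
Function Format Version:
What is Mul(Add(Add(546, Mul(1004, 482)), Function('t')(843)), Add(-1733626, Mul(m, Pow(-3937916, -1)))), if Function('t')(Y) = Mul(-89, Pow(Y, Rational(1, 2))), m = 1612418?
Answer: Add(Rational(-826860880984250329, 984479), Mul(Rational(303795945324613, 1968958), Pow(843, Rational(1, 2)))) ≈ -8.3542e+11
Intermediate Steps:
Mul(Add(Add(546, Mul(1004, 482)), Function('t')(843)), Add(-1733626, Mul(m, Pow(-3937916, -1)))) = Mul(Add(Add(546, Mul(1004, 482)), Mul(-89, Pow(843, Rational(1, 2)))), Add(-1733626, Mul(1612418, Pow(-3937916, -1)))) = Mul(Add(Add(546, 483928), Mul(-89, Pow(843, Rational(1, 2)))), Add(-1733626, Mul(1612418, Rational(-1, 3937916)))) = Mul(Add(484474, Mul(-89, Pow(843, Rational(1, 2)))), Add(-1733626, Rational(-806209, 1968958))) = Mul(Add(484474, Mul(-89, Pow(843, Rational(1, 2)))), Rational(-3413437587917, 1968958)) = Add(Rational(-826860880984250329, 984479), Mul(Rational(303795945324613, 1968958), Pow(843, Rational(1, 2))))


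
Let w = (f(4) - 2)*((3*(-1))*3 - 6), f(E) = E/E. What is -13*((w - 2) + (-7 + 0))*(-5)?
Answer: 390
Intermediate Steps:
f(E) = 1
w = 15 (w = (1 - 2)*((3*(-1))*3 - 6) = -(-3*3 - 6) = -(-9 - 6) = -1*(-15) = 15)
-13*((w - 2) + (-7 + 0))*(-5) = -13*((15 - 2) + (-7 + 0))*(-5) = -13*(13 - 7)*(-5) = -13*6*(-5) = -78*(-5) = 390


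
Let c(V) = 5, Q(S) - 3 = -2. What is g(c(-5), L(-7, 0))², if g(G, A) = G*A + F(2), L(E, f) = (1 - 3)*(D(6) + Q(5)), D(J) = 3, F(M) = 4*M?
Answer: 1024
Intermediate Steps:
Q(S) = 1 (Q(S) = 3 - 2 = 1)
L(E, f) = -8 (L(E, f) = (1 - 3)*(3 + 1) = -2*4 = -8)
g(G, A) = 8 + A*G (g(G, A) = G*A + 4*2 = A*G + 8 = 8 + A*G)
g(c(-5), L(-7, 0))² = (8 - 8*5)² = (8 - 40)² = (-32)² = 1024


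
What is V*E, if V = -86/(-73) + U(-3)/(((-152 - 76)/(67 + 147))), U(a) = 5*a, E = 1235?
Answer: 2750995/146 ≈ 18842.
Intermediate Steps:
V = 42323/2774 (V = -86/(-73) + (5*(-3))/(((-152 - 76)/(67 + 147))) = -86*(-1/73) - 15/((-228/214)) = 86/73 - 15/((-228*1/214)) = 86/73 - 15/(-114/107) = 86/73 - 15*(-107/114) = 86/73 + 535/38 = 42323/2774 ≈ 15.257)
V*E = (42323/2774)*1235 = 2750995/146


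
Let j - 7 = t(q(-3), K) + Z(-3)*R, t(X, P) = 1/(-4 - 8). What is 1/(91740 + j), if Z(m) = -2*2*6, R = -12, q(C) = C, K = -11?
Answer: 12/1104419 ≈ 1.0865e-5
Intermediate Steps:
t(X, P) = -1/12 (t(X, P) = 1/(-12) = -1/12)
Z(m) = -24 (Z(m) = -4*6 = -24)
j = 3539/12 (j = 7 + (-1/12 - 24*(-12)) = 7 + (-1/12 + 288) = 7 + 3455/12 = 3539/12 ≈ 294.92)
1/(91740 + j) = 1/(91740 + 3539/12) = 1/(1104419/12) = 12/1104419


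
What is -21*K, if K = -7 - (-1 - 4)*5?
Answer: -378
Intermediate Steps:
K = 18 (K = -7 - (-5)*5 = -7 - 1*(-25) = -7 + 25 = 18)
-21*K = -21*18 = -378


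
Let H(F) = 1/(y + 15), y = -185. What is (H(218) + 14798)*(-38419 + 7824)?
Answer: -15393317421/34 ≈ -4.5274e+8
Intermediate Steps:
H(F) = -1/170 (H(F) = 1/(-185 + 15) = 1/(-170) = -1/170)
(H(218) + 14798)*(-38419 + 7824) = (-1/170 + 14798)*(-38419 + 7824) = (2515659/170)*(-30595) = -15393317421/34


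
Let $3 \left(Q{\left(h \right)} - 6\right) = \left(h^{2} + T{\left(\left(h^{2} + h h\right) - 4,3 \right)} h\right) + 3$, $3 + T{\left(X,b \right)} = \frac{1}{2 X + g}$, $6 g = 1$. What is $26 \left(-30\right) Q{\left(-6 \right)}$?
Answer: $- \frac{15922140}{817} \approx -19489.0$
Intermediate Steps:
$g = \frac{1}{6}$ ($g = \frac{1}{6} \cdot 1 = \frac{1}{6} \approx 0.16667$)
$T{\left(X,b \right)} = -3 + \frac{1}{\frac{1}{6} + 2 X}$ ($T{\left(X,b \right)} = -3 + \frac{1}{2 X + \frac{1}{6}} = -3 + \frac{1}{\frac{1}{6} + 2 X}$)
$Q{\left(h \right)} = 7 + \frac{h^{2}}{3} + \frac{h \left(49 - 24 h^{2}\right)}{-47 + 24 h^{2}}$ ($Q{\left(h \right)} = 6 + \frac{\left(h^{2} + \frac{3 \left(1 - 12 \left(\left(h^{2} + h h\right) - 4\right)\right)}{1 + 12 \left(\left(h^{2} + h h\right) - 4\right)} h\right) + 3}{3} = 6 + \frac{\left(h^{2} + \frac{3 \left(1 - 12 \left(\left(h^{2} + h^{2}\right) - 4\right)\right)}{1 + 12 \left(\left(h^{2} + h^{2}\right) - 4\right)} h\right) + 3}{3} = 6 + \frac{\left(h^{2} + \frac{3 \left(1 - 12 \left(2 h^{2} - 4\right)\right)}{1 + 12 \left(2 h^{2} - 4\right)} h\right) + 3}{3} = 6 + \frac{\left(h^{2} + \frac{3 \left(1 - 12 \left(-4 + 2 h^{2}\right)\right)}{1 + 12 \left(-4 + 2 h^{2}\right)} h\right) + 3}{3} = 6 + \frac{\left(h^{2} + \frac{3 \left(1 - \left(-48 + 24 h^{2}\right)\right)}{1 + \left(-48 + 24 h^{2}\right)} h\right) + 3}{3} = 6 + \frac{\left(h^{2} + \frac{3 \left(49 - 24 h^{2}\right)}{-47 + 24 h^{2}} h\right) + 3}{3} = 6 + \frac{\left(h^{2} + \frac{3 h \left(49 - 24 h^{2}\right)}{-47 + 24 h^{2}}\right) + 3}{3} = 6 + \frac{3 + h^{2} + \frac{3 h \left(49 - 24 h^{2}\right)}{-47 + 24 h^{2}}}{3} = 6 + \left(1 + \frac{h^{2}}{3} + \frac{h \left(49 - 24 h^{2}\right)}{-47 + 24 h^{2}}\right) = 7 + \frac{h^{2}}{3} + \frac{h \left(49 - 24 h^{2}\right)}{-47 + 24 h^{2}}$)
$26 \left(-30\right) Q{\left(-6 \right)} = 26 \left(-30\right) \frac{-987 - 72 \left(-6\right)^{3} + 24 \left(-6\right)^{4} + 147 \left(-6\right) + 457 \left(-6\right)^{2}}{3 \left(-47 + 24 \left(-6\right)^{2}\right)} = - 780 \frac{-987 - -15552 + 24 \cdot 1296 - 882 + 457 \cdot 36}{3 \left(-47 + 24 \cdot 36\right)} = - 780 \frac{-987 + 15552 + 31104 - 882 + 16452}{3 \left(-47 + 864\right)} = - 780 \cdot \frac{1}{3} \cdot \frac{1}{817} \cdot 61239 = \left(-780\right) \frac{20413}{817} = - \frac{15922140}{817}$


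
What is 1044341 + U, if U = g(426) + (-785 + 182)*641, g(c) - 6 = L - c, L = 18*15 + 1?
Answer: 657669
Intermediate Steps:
L = 271 (L = 270 + 1 = 271)
g(c) = 277 - c (g(c) = 6 + (271 - c) = 277 - c)
U = -386672 (U = (277 - 1*426) + (-785 + 182)*641 = (277 - 426) - 603*641 = -149 - 386523 = -386672)
1044341 + U = 1044341 - 386672 = 657669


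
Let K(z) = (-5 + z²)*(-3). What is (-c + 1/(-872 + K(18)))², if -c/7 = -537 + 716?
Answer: 5252053893696/3345241 ≈ 1.5700e+6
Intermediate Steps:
K(z) = 15 - 3*z²
c = -1253 (c = -7*(-537 + 716) = -7*179 = -1253)
(-c + 1/(-872 + K(18)))² = (-1*(-1253) + 1/(-872 + (15 - 3*18²)))² = (1253 + 1/(-872 + (15 - 3*324)))² = (1253 + 1/(-872 + (15 - 972)))² = (1253 + 1/(-872 - 957))² = (1253 + 1/(-1829))² = (1253 - 1/1829)² = (2291736/1829)² = 5252053893696/3345241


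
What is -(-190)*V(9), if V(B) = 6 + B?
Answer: 2850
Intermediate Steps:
-(-190)*V(9) = -(-190)*(6 + 9) = -(-190)*15 = -38*(-75) = 2850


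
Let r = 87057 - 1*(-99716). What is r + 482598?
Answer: 669371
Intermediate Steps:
r = 186773 (r = 87057 + 99716 = 186773)
r + 482598 = 186773 + 482598 = 669371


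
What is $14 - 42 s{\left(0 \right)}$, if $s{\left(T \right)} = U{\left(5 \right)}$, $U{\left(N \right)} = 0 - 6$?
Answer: $266$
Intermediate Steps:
$U{\left(N \right)} = -6$ ($U{\left(N \right)} = 0 - 6 = -6$)
$s{\left(T \right)} = -6$
$14 - 42 s{\left(0 \right)} = 14 - -252 = 14 + 252 = 266$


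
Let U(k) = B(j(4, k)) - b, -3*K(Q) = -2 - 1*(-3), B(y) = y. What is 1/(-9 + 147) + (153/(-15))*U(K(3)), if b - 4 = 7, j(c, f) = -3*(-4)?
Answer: -7033/690 ≈ -10.193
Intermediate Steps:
j(c, f) = 12
b = 11 (b = 4 + 7 = 11)
K(Q) = -⅓ (K(Q) = -(-2 - 1*(-3))/3 = -(-2 + 3)/3 = -⅓*1 = -⅓)
U(k) = 1 (U(k) = 12 - 1*11 = 12 - 11 = 1)
1/(-9 + 147) + (153/(-15))*U(K(3)) = 1/(-9 + 147) + (153/(-15))*1 = 1/138 + (153*(-1/15))*1 = 1/138 - 51/5*1 = 1/138 - 51/5 = -7033/690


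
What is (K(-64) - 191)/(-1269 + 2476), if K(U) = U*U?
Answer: 55/17 ≈ 3.2353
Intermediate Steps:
K(U) = U²
(K(-64) - 191)/(-1269 + 2476) = ((-64)² - 191)/(-1269 + 2476) = (4096 - 191)/1207 = 3905*(1/1207) = 55/17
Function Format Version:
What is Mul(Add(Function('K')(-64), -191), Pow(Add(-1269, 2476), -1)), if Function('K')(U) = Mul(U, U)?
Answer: Rational(55, 17) ≈ 3.2353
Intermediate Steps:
Function('K')(U) = Pow(U, 2)
Mul(Add(Function('K')(-64), -191), Pow(Add(-1269, 2476), -1)) = Mul(Add(Pow(-64, 2), -191), Pow(Add(-1269, 2476), -1)) = Mul(Add(4096, -191), Pow(1207, -1)) = Mul(3905, Rational(1, 1207)) = Rational(55, 17)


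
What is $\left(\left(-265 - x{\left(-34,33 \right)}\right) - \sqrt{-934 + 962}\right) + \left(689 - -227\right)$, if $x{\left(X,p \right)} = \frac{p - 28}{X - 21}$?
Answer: $\frac{7162}{11} - 2 \sqrt{7} \approx 645.8$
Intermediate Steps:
$x{\left(X,p \right)} = \frac{-28 + p}{-21 + X}$
$\left(\left(-265 - x{\left(-34,33 \right)}\right) - \sqrt{-934 + 962}\right) + \left(689 - -227\right) = \left(\left(-265 - \frac{-28 + 33}{-21 - 34}\right) - \sqrt{-934 + 962}\right) + \left(689 - -227\right) = \left(\left(-265 - \frac{1}{-55} \cdot 5\right) - \sqrt{28}\right) + \left(689 + 227\right) = \left(\left(-265 - \left(- \frac{1}{55}\right) 5\right) - 2 \sqrt{7}\right) + 916 = \left(\left(-265 - - \frac{1}{11}\right) - 2 \sqrt{7}\right) + 916 = \left(\left(-265 + \frac{1}{11}\right) - 2 \sqrt{7}\right) + 916 = \left(- \frac{2914}{11} - 2 \sqrt{7}\right) + 916 = \frac{7162}{11} - 2 \sqrt{7}$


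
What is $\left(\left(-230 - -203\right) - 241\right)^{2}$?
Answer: $71824$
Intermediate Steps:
$\left(\left(-230 - -203\right) - 241\right)^{2} = \left(\left(-230 + 203\right) - 241\right)^{2} = \left(-27 - 241\right)^{2} = \left(-268\right)^{2} = 71824$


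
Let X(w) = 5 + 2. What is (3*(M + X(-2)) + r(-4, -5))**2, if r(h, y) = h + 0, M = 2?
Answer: 529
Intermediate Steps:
r(h, y) = h
X(w) = 7
(3*(M + X(-2)) + r(-4, -5))**2 = (3*(2 + 7) - 4)**2 = (3*9 - 4)**2 = (27 - 4)**2 = 23**2 = 529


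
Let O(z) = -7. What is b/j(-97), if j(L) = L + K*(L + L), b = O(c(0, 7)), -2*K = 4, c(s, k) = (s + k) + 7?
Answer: -7/291 ≈ -0.024055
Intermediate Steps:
c(s, k) = 7 + k + s (c(s, k) = (k + s) + 7 = 7 + k + s)
K = -2 (K = -½*4 = -2)
b = -7
j(L) = -3*L (j(L) = L - 2*(L + L) = L - 4*L = -3*L)
b/j(-97) = -7/((-3*(-97))) = -7/291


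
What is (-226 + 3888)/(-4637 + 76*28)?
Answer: -3662/2509 ≈ -1.4595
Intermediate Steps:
(-226 + 3888)/(-4637 + 76*28) = 3662/(-4637 + 2128) = 3662/(-2509) = 3662*(-1/2509) = -3662/2509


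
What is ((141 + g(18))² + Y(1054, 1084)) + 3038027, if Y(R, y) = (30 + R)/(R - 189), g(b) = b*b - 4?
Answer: 2811725104/865 ≈ 3.2505e+6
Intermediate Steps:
g(b) = -4 + b² (g(b) = b² - 4 = -4 + b²)
Y(R, y) = (30 + R)/(-189 + R)
((141 + g(18))² + Y(1054, 1084)) + 3038027 = ((141 + (-4 + 18²))² + (30 + 1054)/(-189 + 1054)) + 3038027 = ((141 + (-4 + 324))² + 1084/865) + 3038027 = ((141 + 320)² + (1/865)*1084) + 3038027 = (461² + 1084/865) + 3038027 = (212521 + 1084/865) + 3038027 = 183831749/865 + 3038027 = 2811725104/865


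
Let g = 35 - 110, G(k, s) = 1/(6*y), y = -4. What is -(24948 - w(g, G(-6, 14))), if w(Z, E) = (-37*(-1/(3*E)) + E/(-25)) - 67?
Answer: -15186599/600 ≈ -25311.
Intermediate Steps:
G(k, s) = -1/24 (G(k, s) = 1/(6*(-4)) = 1/(-24) = -1/24)
g = -75
w(Z, E) = -67 - E/25 + 37/(3*E) (w(Z, E) = (-(-37)/(3*E) + E*(-1/25)) - 67 = (37/(3*E) - E/25) - 67 = (-E/25 + 37/(3*E)) - 67 = -67 - E/25 + 37/(3*E))
-(24948 - w(g, G(-6, 14))) = -(24948 - (-67 - 1/25*(-1/24) + 37/(3*(-1/24)))) = -(24948 - (-67 + 1/600 + (37/3)*(-24))) = -(24948 - (-67 + 1/600 - 296)) = -(24948 - 1*(-217799/600)) = -(24948 + 217799/600) = -1*15186599/600 = -15186599/600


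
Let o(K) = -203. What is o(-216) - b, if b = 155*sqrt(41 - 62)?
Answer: -203 - 155*I*sqrt(21) ≈ -203.0 - 710.3*I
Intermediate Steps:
b = 155*I*sqrt(21) (b = 155*sqrt(-21) = 155*(I*sqrt(21)) = 155*I*sqrt(21) ≈ 710.3*I)
o(-216) - b = -203 - 155*I*sqrt(21)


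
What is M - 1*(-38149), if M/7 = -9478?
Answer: -28197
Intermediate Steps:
M = -66346 (M = 7*(-9478) = -66346)
M - 1*(-38149) = -66346 - 1*(-38149) = -66346 + 38149 = -28197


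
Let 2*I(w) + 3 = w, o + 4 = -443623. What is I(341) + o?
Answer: -443458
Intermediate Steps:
o = -443627 (o = -4 - 443623 = -443627)
I(w) = -3/2 + w/2
I(341) + o = (-3/2 + (½)*341) - 443627 = (-3/2 + 341/2) - 443627 = 169 - 443627 = -443458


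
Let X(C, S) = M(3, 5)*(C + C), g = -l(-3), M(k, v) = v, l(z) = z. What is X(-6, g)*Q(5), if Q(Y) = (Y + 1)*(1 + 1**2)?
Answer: -720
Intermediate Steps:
Q(Y) = 2 + 2*Y (Q(Y) = (1 + Y)*(1 + 1) = (1 + Y)*2 = 2 + 2*Y)
g = 3 (g = -1*(-3) = 3)
X(C, S) = 10*C (X(C, S) = 5*(C + C) = 5*(2*C) = 10*C)
X(-6, g)*Q(5) = (10*(-6))*(2 + 2*5) = -60*(2 + 10) = -60*12 = -720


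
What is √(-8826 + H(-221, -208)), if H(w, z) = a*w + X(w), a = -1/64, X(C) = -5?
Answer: I*√564963/8 ≈ 93.955*I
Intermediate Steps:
a = -1/64 (a = -1*1/64 = -1/64 ≈ -0.015625)
H(w, z) = -5 - w/64 (H(w, z) = -w/64 - 5 = -5 - w/64)
√(-8826 + H(-221, -208)) = √(-8826 + (-5 - 1/64*(-221))) = √(-8826 + (-5 + 221/64)) = √(-8826 - 99/64) = √(-564963/64) = I*√564963/8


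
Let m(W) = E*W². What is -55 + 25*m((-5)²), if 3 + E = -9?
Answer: -187555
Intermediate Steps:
E = -12 (E = -3 - 9 = -12)
m(W) = -12*W²
-55 + 25*m((-5)²) = -55 + 25*(-12*((-5)²)²) = -55 + 25*(-12*25²) = -55 + 25*(-12*625) = -55 + 25*(-7500) = -55 - 187500 = -187555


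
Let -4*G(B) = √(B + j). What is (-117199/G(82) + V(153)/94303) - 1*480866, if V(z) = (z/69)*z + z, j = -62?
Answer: -1042983435832/2168969 + 234398*√5/5 ≈ -3.7604e+5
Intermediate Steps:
G(B) = -√(-62 + B)/4 (G(B) = -√(B - 62)/4 = -√(-62 + B)/4)
V(z) = z + z²/69 (V(z) = (z*(1/69))*z + z = (z/69)*z + z = z²/69 + z = z + z²/69)
(-117199/G(82) + V(153)/94303) - 1*480866 = (-117199*(-4/√(-62 + 82)) + ((1/69)*153*(69 + 153))/94303) - 1*480866 = (-117199*(-2*√5/5) + ((1/69)*153*222)*(1/94303)) - 480866 = (-117199*(-2*√5/5) + (11322/23)*(1/94303)) - 480866 = (-117199*(-2*√5/5) + 11322/2168969) - 480866 = (-(-234398)*√5/5 + 11322/2168969) - 480866 = (234398*√5/5 + 11322/2168969) - 480866 = (11322/2168969 + 234398*√5/5) - 480866 = -1042983435832/2168969 + 234398*√5/5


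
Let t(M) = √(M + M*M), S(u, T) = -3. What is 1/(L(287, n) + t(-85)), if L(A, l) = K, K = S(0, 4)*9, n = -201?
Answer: 9/2137 + 2*√1785/6411 ≈ 0.017392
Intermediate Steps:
K = -27 (K = -3*9 = -27)
t(M) = √(M + M²)
L(A, l) = -27
1/(L(287, n) + t(-85)) = 1/(-27 + √(-85*(1 - 85))) = 1/(-27 + √(-85*(-84))) = 1/(-27 + √7140) = 1/(-27 + 2*√1785)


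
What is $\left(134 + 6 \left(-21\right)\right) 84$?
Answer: $672$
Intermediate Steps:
$\left(134 + 6 \left(-21\right)\right) 84 = \left(134 - 126\right) 84 = 8 \cdot 84 = 672$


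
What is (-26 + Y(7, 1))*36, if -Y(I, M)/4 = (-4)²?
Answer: -3240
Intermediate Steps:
Y(I, M) = -64 (Y(I, M) = -4*(-4)² = -4*16 = -64)
(-26 + Y(7, 1))*36 = (-26 - 64)*36 = -90*36 = -3240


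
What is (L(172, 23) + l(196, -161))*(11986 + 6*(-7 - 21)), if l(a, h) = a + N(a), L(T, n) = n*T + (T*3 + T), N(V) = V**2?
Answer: 511199408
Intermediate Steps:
L(T, n) = 4*T + T*n (L(T, n) = T*n + (3*T + T) = T*n + 4*T = 4*T + T*n)
l(a, h) = a + a**2
(L(172, 23) + l(196, -161))*(11986 + 6*(-7 - 21)) = (172*(4 + 23) + 196*(1 + 196))*(11986 + 6*(-7 - 21)) = (172*27 + 196*197)*(11986 + 6*(-28)) = (4644 + 38612)*(11986 - 168) = 43256*11818 = 511199408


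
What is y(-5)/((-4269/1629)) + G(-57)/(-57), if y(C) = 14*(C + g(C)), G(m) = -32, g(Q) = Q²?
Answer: -8620744/81111 ≈ -106.28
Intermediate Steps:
y(C) = 14*C + 14*C² (y(C) = 14*(C + C²) = 14*C + 14*C²)
y(-5)/((-4269/1629)) + G(-57)/(-57) = (14*(-5)*(1 - 5))/((-4269/1629)) - 32/(-57) = (14*(-5)*(-4))/((-4269*1/1629)) - 32*(-1/57) = 280/(-1423/543) + 32/57 = 280*(-543/1423) + 32/57 = -152040/1423 + 32/57 = -8620744/81111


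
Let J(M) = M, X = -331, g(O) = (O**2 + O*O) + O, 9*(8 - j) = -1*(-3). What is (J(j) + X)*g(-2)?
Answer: -1940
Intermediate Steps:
j = 23/3 (j = 8 - (-1)*(-3)/9 = 8 - 1/9*3 = 8 - 1/3 = 23/3 ≈ 7.6667)
g(O) = O + 2*O**2 (g(O) = (O**2 + O**2) + O = 2*O**2 + O = O + 2*O**2)
(J(j) + X)*g(-2) = (23/3 - 331)*(-2*(1 + 2*(-2))) = -(-1940)*(1 - 4)/3 = -(-1940)*(-3)/3 = -970/3*6 = -1940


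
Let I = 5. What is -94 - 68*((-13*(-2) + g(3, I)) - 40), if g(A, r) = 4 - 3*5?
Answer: 1606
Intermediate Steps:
g(A, r) = -11 (g(A, r) = 4 - 15 = -11)
-94 - 68*((-13*(-2) + g(3, I)) - 40) = -94 - 68*((-13*(-2) - 11) - 40) = -94 - 68*((26 - 11) - 40) = -94 - 68*(15 - 40) = -94 - 68*(-25) = -94 + 1700 = 1606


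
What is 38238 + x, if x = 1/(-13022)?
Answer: 497935235/13022 ≈ 38238.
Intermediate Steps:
x = -1/13022 ≈ -7.6793e-5
38238 + x = 38238 - 1/13022 = 497935235/13022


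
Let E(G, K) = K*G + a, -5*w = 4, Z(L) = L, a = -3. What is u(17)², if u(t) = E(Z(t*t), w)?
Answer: 1371241/25 ≈ 54850.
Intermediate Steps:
w = -⅘ (w = -⅕*4 = -⅘ ≈ -0.80000)
E(G, K) = -3 + G*K (E(G, K) = K*G - 3 = G*K - 3 = -3 + G*K)
u(t) = -3 - 4*t²/5 (u(t) = -3 + (t*t)*(-⅘) = -3 + t²*(-⅘) = -3 - 4*t²/5)
u(17)² = (-3 - ⅘*17²)² = (-3 - ⅘*289)² = (-3 - 1156/5)² = (-1171/5)² = 1371241/25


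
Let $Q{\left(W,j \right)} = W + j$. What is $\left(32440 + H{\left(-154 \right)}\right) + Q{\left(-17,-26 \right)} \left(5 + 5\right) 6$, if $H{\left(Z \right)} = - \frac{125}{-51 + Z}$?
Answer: $\frac{1224285}{41} \approx 29861.0$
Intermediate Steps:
$\left(32440 + H{\left(-154 \right)}\right) + Q{\left(-17,-26 \right)} \left(5 + 5\right) 6 = \left(32440 - \frac{125}{-51 - 154}\right) + \left(-17 - 26\right) \left(5 + 5\right) 6 = \left(32440 - \frac{125}{-205}\right) - 43 \cdot 10 \cdot 6 = \left(32440 - - \frac{25}{41}\right) - 2580 = \left(32440 + \frac{25}{41}\right) - 2580 = \frac{1330065}{41} - 2580 = \frac{1224285}{41}$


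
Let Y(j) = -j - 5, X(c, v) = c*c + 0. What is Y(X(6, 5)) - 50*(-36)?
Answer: 1759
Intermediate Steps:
X(c, v) = c² (X(c, v) = c² + 0 = c²)
Y(j) = -5 - j
Y(X(6, 5)) - 50*(-36) = (-5 - 1*6²) - 50*(-36) = (-5 - 1*36) + 1800 = (-5 - 36) + 1800 = -41 + 1800 = 1759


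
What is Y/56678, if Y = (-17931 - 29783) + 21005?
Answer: -26709/56678 ≈ -0.47124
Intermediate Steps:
Y = -26709 (Y = -47714 + 21005 = -26709)
Y/56678 = -26709/56678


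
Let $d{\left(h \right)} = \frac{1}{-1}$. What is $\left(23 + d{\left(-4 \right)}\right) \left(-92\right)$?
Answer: $-2024$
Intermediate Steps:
$d{\left(h \right)} = -1$
$\left(23 + d{\left(-4 \right)}\right) \left(-92\right) = \left(23 - 1\right) \left(-92\right) = 22 \left(-92\right) = -2024$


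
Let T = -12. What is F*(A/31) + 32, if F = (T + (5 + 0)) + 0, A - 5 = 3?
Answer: 936/31 ≈ 30.194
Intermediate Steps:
A = 8 (A = 5 + 3 = 8)
F = -7 (F = (-12 + (5 + 0)) + 0 = (-12 + 5) + 0 = -7 + 0 = -7)
F*(A/31) + 32 = -56/31 + 32 = 936/31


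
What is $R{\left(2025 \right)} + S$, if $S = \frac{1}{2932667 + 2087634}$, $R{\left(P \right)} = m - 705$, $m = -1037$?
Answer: $- \frac{8745364341}{5020301} \approx -1742.0$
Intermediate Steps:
$R{\left(P \right)} = -1742$ ($R{\left(P \right)} = -1037 - 705 = -1742$)
$S = \frac{1}{5020301} \approx 1.9919 \cdot 10^{-7}$
$R{\left(2025 \right)} + S = -1742 + \frac{1}{5020301} = - \frac{8745364341}{5020301}$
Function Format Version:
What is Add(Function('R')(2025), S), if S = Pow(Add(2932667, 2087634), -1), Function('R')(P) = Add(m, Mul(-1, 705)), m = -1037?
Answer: Rational(-8745364341, 5020301) ≈ -1742.0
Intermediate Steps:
Function('R')(P) = -1742 (Function('R')(P) = Add(-1037, Mul(-1, 705)) = Add(-1037, -705) = -1742)
S = Rational(1, 5020301) (S = Pow(5020301, -1) = Rational(1, 5020301) ≈ 1.9919e-7)
Add(Function('R')(2025), S) = Add(-1742, Rational(1, 5020301)) = Rational(-8745364341, 5020301)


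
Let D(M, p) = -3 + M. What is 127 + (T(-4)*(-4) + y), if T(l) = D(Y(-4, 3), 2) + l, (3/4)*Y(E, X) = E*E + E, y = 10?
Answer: 101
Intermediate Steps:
Y(E, X) = 4*E/3 + 4*E²/3 (Y(E, X) = 4*(E*E + E)/3 = 4*(E² + E)/3 = 4*(E + E²)/3 = 4*E/3 + 4*E²/3)
T(l) = 13 + l (T(l) = (-3 + (4/3)*(-4)*(1 - 4)) + l = (-3 + (4/3)*(-4)*(-3)) + l = (-3 + 16) + l = 13 + l)
127 + (T(-4)*(-4) + y) = 127 + ((13 - 4)*(-4) + 10) = 127 + (9*(-4) + 10) = 127 + (-36 + 10) = 127 - 26 = 101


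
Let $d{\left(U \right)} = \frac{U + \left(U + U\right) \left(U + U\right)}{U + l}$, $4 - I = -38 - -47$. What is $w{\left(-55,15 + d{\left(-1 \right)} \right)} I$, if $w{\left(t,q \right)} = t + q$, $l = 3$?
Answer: $\frac{385}{2} \approx 192.5$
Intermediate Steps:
$I = -5$ ($I = 4 - \left(-38 - -47\right) = 4 - \left(-38 + 47\right) = 4 - 9 = -5$)
$d{\left(U \right)} = \frac{U + 4 U^{2}}{3 + U}$ ($d{\left(U \right)} = \frac{U + \left(U + U\right) \left(U + U\right)}{U + 3} = \frac{U + 2 U 2 U}{3 + U} = \frac{U + 4 U^{2}}{3 + U}$)
$w{\left(t,q \right)} = q + t$
$w{\left(-55,15 + d{\left(-1 \right)} \right)} I = \left(\left(15 - \frac{1 + 4 \left(-1\right)}{3 - 1}\right) - 55\right) \left(-5\right) = \left(\left(15 - \frac{1 - 4}{2}\right) - 55\right) \left(-5\right) = \left(\left(15 - \frac{1}{2} \left(-3\right)\right) - 55\right) \left(-5\right) = \left(\left(15 + \frac{3}{2}\right) - 55\right) \left(-5\right) = \left(\frac{33}{2} - 55\right) \left(-5\right) = \left(- \frac{77}{2}\right) \left(-5\right) = \frac{385}{2}$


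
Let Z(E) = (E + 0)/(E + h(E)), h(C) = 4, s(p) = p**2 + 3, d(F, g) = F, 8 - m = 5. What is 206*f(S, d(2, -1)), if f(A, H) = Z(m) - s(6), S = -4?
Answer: -55620/7 ≈ -7945.7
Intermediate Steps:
m = 3 (m = 8 - 1*5 = 8 - 5 = 3)
s(p) = 3 + p**2
Z(E) = E/(4 + E) (Z(E) = (E + 0)/(E + 4) = E/(4 + E))
f(A, H) = -270/7 (f(A, H) = 3/(4 + 3) - (3 + 6**2) = 3/7 - (3 + 36) = 3*(1/7) - 1*39 = 3/7 - 39 = -270/7)
206*f(S, d(2, -1)) = 206*(-270/7) = -55620/7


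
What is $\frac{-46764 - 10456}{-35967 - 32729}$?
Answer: $\frac{14305}{17174} \approx 0.83294$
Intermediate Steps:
$\frac{-46764 - 10456}{-35967 - 32729} = - \frac{57220}{-68696} = \left(-57220\right) \left(- \frac{1}{68696}\right) = \frac{14305}{17174}$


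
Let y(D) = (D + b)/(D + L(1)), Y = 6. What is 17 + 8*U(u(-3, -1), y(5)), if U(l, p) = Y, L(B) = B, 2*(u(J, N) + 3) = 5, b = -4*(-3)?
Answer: 65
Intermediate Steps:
b = 12
u(J, N) = -1/2 (u(J, N) = -3 + (1/2)*5 = -3 + 5/2 = -1/2)
y(D) = (12 + D)/(1 + D) (y(D) = (D + 12)/(D + 1) = (12 + D)/(1 + D))
U(l, p) = 6
17 + 8*U(u(-3, -1), y(5)) = 17 + 8*6 = 17 + 48 = 65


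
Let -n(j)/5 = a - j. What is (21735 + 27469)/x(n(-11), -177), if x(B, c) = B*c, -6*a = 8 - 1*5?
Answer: 98408/18585 ≈ 5.2950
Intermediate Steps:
a = -½ (a = -(8 - 1*5)/6 = -(8 - 5)/6 = -⅙*3 = -½ ≈ -0.50000)
n(j) = 5/2 + 5*j (n(j) = -5*(-½ - j) = 5/2 + 5*j)
(21735 + 27469)/x(n(-11), -177) = (21735 + 27469)/(((5/2 + 5*(-11))*(-177))) = 49204/(((5/2 - 55)*(-177))) = 49204/((-105/2*(-177))) = 49204/(18585/2) = 49204*(2/18585) = 98408/18585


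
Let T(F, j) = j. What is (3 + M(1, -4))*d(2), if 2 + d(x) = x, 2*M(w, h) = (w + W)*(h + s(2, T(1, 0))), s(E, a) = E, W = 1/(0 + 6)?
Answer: 0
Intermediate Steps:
W = ⅙ (W = 1/6 = ⅙ ≈ 0.16667)
M(w, h) = (2 + h)*(⅙ + w)/2 (M(w, h) = ((w + ⅙)*(h + 2))/2 = ((⅙ + w)*(2 + h))/2 = ((2 + h)*(⅙ + w))/2 = (2 + h)*(⅙ + w)/2)
d(x) = -2 + x
(3 + M(1, -4))*d(2) = (3 + (⅙ + 1 + (1/12)*(-4) + (½)*(-4)*1))*(-2 + 2) = (3 + (⅙ + 1 - ⅓ - 2))*0 = (3 - 7/6)*0 = (11/6)*0 = 0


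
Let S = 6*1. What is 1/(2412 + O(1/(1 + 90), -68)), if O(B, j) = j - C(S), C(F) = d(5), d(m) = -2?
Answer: 1/2346 ≈ 0.00042626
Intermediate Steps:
S = 6
C(F) = -2
O(B, j) = 2 + j (O(B, j) = j - 1*(-2) = j + 2 = 2 + j)
1/(2412 + O(1/(1 + 90), -68)) = 1/(2412 + (2 - 68)) = 1/(2412 - 66) = 1/2346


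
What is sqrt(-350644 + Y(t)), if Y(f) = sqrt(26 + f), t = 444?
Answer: sqrt(-350644 + sqrt(470)) ≈ 592.13*I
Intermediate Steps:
sqrt(-350644 + Y(t)) = sqrt(-350644 + sqrt(26 + 444)) = sqrt(-350644 + sqrt(470))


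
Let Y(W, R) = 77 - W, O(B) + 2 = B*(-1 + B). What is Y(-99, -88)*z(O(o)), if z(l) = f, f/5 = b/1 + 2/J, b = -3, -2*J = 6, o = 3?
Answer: -9680/3 ≈ -3226.7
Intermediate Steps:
J = -3 (J = -½*6 = -3)
O(B) = -2 + B*(-1 + B)
f = -55/3 (f = 5*(-3/1 + 2/(-3)) = 5*(-3*1 + 2*(-⅓)) = 5*(-3 - ⅔) = 5*(-11/3) = -55/3 ≈ -18.333)
z(l) = -55/3
Y(-99, -88)*z(O(o)) = (77 - 1*(-99))*(-55/3) = (77 + 99)*(-55/3) = 176*(-55/3) = -9680/3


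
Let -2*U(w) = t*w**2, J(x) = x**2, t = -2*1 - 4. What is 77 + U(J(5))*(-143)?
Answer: -268048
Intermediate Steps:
t = -6 (t = -2 - 4 = -6)
U(w) = 3*w**2 (U(w) = -(-3)*w**2 = 3*w**2)
77 + U(J(5))*(-143) = 77 + (3*(5**2)**2)*(-143) = 77 + (3*25**2)*(-143) = 77 + (3*625)*(-143) = 77 + 1875*(-143) = 77 - 268125 = -268048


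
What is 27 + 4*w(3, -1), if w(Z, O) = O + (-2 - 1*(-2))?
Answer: 23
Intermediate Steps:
w(Z, O) = O (w(Z, O) = O + (-2 + 2) = O + 0 = O)
27 + 4*w(3, -1) = 27 + 4*(-1) = 27 - 4 = 23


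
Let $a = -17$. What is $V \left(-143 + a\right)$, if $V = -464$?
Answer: $74240$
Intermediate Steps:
$V \left(-143 + a\right) = - 464 \left(-143 - 17\right) = \left(-464\right) \left(-160\right) = 74240$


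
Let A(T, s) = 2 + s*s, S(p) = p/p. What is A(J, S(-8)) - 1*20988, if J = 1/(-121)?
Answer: -20985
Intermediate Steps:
S(p) = 1
J = -1/121 ≈ -0.0082645
A(T, s) = 2 + s**2
A(J, S(-8)) - 1*20988 = (2 + 1**2) - 1*20988 = (2 + 1) - 20988 = 3 - 20988 = -20985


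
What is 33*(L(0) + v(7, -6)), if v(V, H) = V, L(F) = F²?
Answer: 231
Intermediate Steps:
33*(L(0) + v(7, -6)) = 33*(0² + 7) = 33*(0 + 7) = 33*7 = 231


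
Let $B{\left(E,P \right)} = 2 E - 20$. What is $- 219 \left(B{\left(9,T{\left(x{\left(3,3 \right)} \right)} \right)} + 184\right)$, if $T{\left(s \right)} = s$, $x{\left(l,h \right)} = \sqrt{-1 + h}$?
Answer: $-39858$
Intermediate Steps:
$B{\left(E,P \right)} = -20 + 2 E$
$- 219 \left(B{\left(9,T{\left(x{\left(3,3 \right)} \right)} \right)} + 184\right) = - 219 \left(\left(-20 + 2 \cdot 9\right) + 184\right) = - 219 \left(\left(-20 + 18\right) + 184\right) = - 219 \left(-2 + 184\right) = \left(-219\right) 182 = -39858$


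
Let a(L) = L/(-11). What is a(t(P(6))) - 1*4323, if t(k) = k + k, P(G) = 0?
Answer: -4323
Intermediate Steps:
t(k) = 2*k
a(L) = -L/11 (a(L) = L*(-1/11) = -L/11)
a(t(P(6))) - 1*4323 = -2*0/11 - 1*4323 = -1/11*0 - 4323 = 0 - 4323 = -4323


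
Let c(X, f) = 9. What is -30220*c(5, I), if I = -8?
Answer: -271980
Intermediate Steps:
-30220*c(5, I) = -30220*9 = -271980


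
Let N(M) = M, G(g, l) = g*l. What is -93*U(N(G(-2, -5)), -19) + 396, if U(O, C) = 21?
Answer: -1557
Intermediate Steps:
-93*U(N(G(-2, -5)), -19) + 396 = -93*21 + 396 = -1953 + 396 = -1557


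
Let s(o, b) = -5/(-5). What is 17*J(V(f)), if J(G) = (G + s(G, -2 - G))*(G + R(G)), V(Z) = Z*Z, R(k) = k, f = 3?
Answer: 3060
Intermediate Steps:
s(o, b) = 1 (s(o, b) = -5*(-⅕) = 1)
V(Z) = Z²
J(G) = 2*G*(1 + G) (J(G) = (G + 1)*(G + G) = (1 + G)*(2*G) = 2*G*(1 + G))
17*J(V(f)) = 17*(2*3²*(1 + 3²)) = 17*(2*9*(1 + 9)) = 17*(2*9*10) = 17*180 = 3060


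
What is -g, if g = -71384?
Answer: 71384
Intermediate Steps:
-g = -1*(-71384) = 71384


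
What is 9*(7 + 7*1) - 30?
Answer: 96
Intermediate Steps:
9*(7 + 7*1) - 30 = 9*(7 + 7) - 30 = 9*14 - 30 = 126 - 30 = 96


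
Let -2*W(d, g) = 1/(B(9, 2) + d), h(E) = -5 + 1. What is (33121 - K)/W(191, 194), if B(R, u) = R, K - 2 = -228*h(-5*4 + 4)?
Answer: -12882800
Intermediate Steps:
h(E) = -4
K = 914 (K = 2 - 228*(-4) = 2 + 912 = 914)
W(d, g) = -1/(2*(9 + d))
(33121 - K)/W(191, 194) = (33121 - 1*914)/((-1/(18 + 2*191))) = (33121 - 914)/((-1/(18 + 382))) = 32207/((-1/400)) = 32207/((-1*1/400)) = 32207/(-1/400) = 32207*(-400) = -12882800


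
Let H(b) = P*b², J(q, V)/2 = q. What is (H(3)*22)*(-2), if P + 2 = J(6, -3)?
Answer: -3960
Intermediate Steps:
J(q, V) = 2*q
P = 10 (P = -2 + 2*6 = -2 + 12 = 10)
H(b) = 10*b²
(H(3)*22)*(-2) = ((10*3²)*22)*(-2) = ((10*9)*22)*(-2) = (90*22)*(-2) = 1980*(-2) = -3960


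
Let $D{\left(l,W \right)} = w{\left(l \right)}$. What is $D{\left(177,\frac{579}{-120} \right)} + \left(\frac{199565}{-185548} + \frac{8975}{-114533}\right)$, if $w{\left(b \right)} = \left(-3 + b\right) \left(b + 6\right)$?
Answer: $\frac{676661572301283}{21251369084} \approx 31841.0$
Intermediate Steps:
$w{\left(b \right)} = \left(-3 + b\right) \left(6 + b\right)$
$D{\left(l,W \right)} = -18 + l^{2} + 3 l$
$D{\left(177,\frac{579}{-120} \right)} + \left(\frac{199565}{-185548} + \frac{8975}{-114533}\right) = \left(-18 + 177^{2} + 3 \cdot 177\right) + \left(\frac{199565}{-185548} + \frac{8975}{-114533}\right) = \left(-18 + 31329 + 531\right) + \left(199565 \left(- \frac{1}{185548}\right) + 8975 \left(- \frac{1}{114533}\right)\right) = 31842 - \frac{24522071445}{21251369084} = \frac{676661572301283}{21251369084}$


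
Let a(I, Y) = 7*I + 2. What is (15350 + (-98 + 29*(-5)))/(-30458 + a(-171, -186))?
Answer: -15107/31653 ≈ -0.47727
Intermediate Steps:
a(I, Y) = 2 + 7*I
(15350 + (-98 + 29*(-5)))/(-30458 + a(-171, -186)) = (15350 + (-98 + 29*(-5)))/(-30458 + (2 + 7*(-171))) = (15350 + (-98 - 145))/(-30458 + (2 - 1197)) = (15350 - 243)/(-30458 - 1195) = 15107/(-31653) = 15107*(-1/31653) = -15107/31653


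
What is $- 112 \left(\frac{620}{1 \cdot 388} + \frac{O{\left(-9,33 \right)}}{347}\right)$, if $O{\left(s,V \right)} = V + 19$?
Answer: $- \frac{6588848}{33659} \approx -195.75$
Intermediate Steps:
$O{\left(s,V \right)} = 19 + V$
$- 112 \left(\frac{620}{1 \cdot 388} + \frac{O{\left(-9,33 \right)}}{347}\right) = - 112 \left(\frac{620}{1 \cdot 388} + \frac{19 + 33}{347}\right) = - 112 \left(\frac{620}{388} + 52 \cdot \frac{1}{347}\right) = - 112 \left(620 \cdot \frac{1}{388} + \frac{52}{347}\right) = - 112 \left(\frac{155}{97} + \frac{52}{347}\right) = \left(-112\right) \frac{58829}{33659} = - \frac{6588848}{33659}$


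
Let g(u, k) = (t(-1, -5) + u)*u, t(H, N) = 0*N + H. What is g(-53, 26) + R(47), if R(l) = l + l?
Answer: 2956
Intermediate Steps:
t(H, N) = H (t(H, N) = 0 + H = H)
g(u, k) = u*(-1 + u) (g(u, k) = (-1 + u)*u = u*(-1 + u))
R(l) = 2*l
g(-53, 26) + R(47) = -53*(-1 - 53) + 2*47 = -53*(-54) + 94 = 2862 + 94 = 2956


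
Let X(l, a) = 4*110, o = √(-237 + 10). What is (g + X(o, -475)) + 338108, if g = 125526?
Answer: 464074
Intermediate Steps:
o = I*√227 (o = √(-227) = I*√227 ≈ 15.067*I)
X(l, a) = 440
(g + X(o, -475)) + 338108 = (125526 + 440) + 338108 = 125966 + 338108 = 464074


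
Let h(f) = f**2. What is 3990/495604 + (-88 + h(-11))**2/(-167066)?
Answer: 15860073/10349822233 ≈ 0.0015324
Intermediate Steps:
3990/495604 + (-88 + h(-11))**2/(-167066) = 3990/495604 + (-88 + (-11)**2)**2/(-167066) = 3990*(1/495604) + (-88 + 121)**2*(-1/167066) = 1995/247802 + 33**2*(-1/167066) = 1995/247802 + 1089*(-1/167066) = 1995/247802 - 1089/167066 = 15860073/10349822233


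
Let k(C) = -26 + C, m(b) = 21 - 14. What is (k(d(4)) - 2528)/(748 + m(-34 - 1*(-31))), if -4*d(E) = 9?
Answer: -2045/604 ≈ -3.3858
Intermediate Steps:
d(E) = -9/4 (d(E) = -¼*9 = -9/4)
m(b) = 7
(k(d(4)) - 2528)/(748 + m(-34 - 1*(-31))) = ((-26 - 9/4) - 2528)/(748 + 7) = (-113/4 - 2528)/755 = -10225/4*1/755 = -2045/604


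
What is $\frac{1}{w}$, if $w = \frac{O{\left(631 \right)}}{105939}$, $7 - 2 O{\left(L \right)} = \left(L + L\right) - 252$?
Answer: $- \frac{211878}{1003} \approx -211.24$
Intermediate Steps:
$O{\left(L \right)} = \frac{259}{2} - L$ ($O{\left(L \right)} = \frac{7}{2} - \frac{\left(L + L\right) - 252}{2} = \frac{7}{2} - \frac{2 L - 252}{2} = \frac{7}{2} - \frac{-252 + 2 L}{2} = \frac{7}{2} - \left(-126 + L\right) = \frac{259}{2} - L$)
$w = - \frac{1003}{211878}$ ($w = \frac{\frac{259}{2} - 631}{105939} = \left(\frac{259}{2} - 631\right) \frac{1}{105939} = \left(- \frac{1003}{2}\right) \frac{1}{105939} = - \frac{1003}{211878} \approx -0.0047339$)
$\frac{1}{w} = \frac{1}{- \frac{1003}{211878}} = - \frac{211878}{1003}$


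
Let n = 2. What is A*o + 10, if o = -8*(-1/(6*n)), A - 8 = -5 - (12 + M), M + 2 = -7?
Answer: 10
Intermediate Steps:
M = -9 (M = -2 - 7 = -9)
A = 0 (A = 8 + (-5 - (12 - 9)) = 8 + (-5 - 1*3) = 8 + (-5 - 3) = 8 - 8 = 0)
o = ⅔ (o = -8/(2*(-6)) = -8/(-12) = -8*(-1/12) = ⅔ ≈ 0.66667)
A*o + 10 = 0*(⅔) + 10 = 0 + 10 = 10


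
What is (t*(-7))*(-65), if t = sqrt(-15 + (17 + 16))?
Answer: 1365*sqrt(2) ≈ 1930.4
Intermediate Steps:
t = 3*sqrt(2) (t = sqrt(-15 + 33) = sqrt(18) = 3*sqrt(2) ≈ 4.2426)
(t*(-7))*(-65) = ((3*sqrt(2))*(-7))*(-65) = -21*sqrt(2)*(-65) = 1365*sqrt(2)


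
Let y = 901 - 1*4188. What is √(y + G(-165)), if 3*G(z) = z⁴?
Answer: 2*√61765897 ≈ 15718.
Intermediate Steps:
G(z) = z⁴/3
y = -3287 (y = 901 - 4188 = -3287)
√(y + G(-165)) = √(-3287 + (⅓)*(-165)⁴) = √(-3287 + (⅓)*741200625) = √(-3287 + 247066875) = √247063588 = 2*√61765897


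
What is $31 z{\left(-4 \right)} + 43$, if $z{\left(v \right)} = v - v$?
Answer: $43$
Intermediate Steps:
$z{\left(v \right)} = 0$
$31 z{\left(-4 \right)} + 43 = 31 \cdot 0 + 43 = 0 + 43 = 43$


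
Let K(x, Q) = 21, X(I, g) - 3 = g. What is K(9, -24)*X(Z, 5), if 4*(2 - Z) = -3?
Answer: 168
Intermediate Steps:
Z = 11/4 (Z = 2 - ¼*(-3) = 2 + ¾ = 11/4 ≈ 2.7500)
X(I, g) = 3 + g
K(9, -24)*X(Z, 5) = 21*(3 + 5) = 21*8 = 168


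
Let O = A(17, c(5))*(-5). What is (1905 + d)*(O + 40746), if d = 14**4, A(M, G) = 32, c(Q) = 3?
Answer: 1636468106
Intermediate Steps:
O = -160 (O = 32*(-5) = -160)
d = 38416
(1905 + d)*(O + 40746) = (1905 + 38416)*(-160 + 40746) = 40321*40586 = 1636468106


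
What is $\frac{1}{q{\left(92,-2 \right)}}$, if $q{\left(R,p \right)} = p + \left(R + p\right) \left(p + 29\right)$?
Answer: $\frac{1}{2428} \approx 0.00041186$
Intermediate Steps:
$q{\left(R,p \right)} = p + \left(29 + p\right) \left(R + p\right)$ ($q{\left(R,p \right)} = p + \left(R + p\right) \left(29 + p\right) = p + \left(29 + p\right) \left(R + p\right)$)
$\frac{1}{q{\left(92,-2 \right)}} = \frac{1}{\left(-2\right)^{2} + 29 \cdot 92 + 30 \left(-2\right) + 92 \left(-2\right)} = \frac{1}{4 + 2668 - 60 - 184} = \frac{1}{2428}$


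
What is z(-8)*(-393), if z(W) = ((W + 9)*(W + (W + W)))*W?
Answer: -75456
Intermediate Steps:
z(W) = 3*W**2*(9 + W) (z(W) = ((9 + W)*(W + 2*W))*W = ((9 + W)*(3*W))*W = (3*W*(9 + W))*W = 3*W**2*(9 + W))
z(-8)*(-393) = (3*(-8)**2*(9 - 8))*(-393) = (3*64*1)*(-393) = 192*(-393) = -75456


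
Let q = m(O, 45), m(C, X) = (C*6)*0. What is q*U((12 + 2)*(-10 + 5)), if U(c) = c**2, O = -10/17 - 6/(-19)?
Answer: 0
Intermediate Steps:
O = -88/323 (O = -10*1/17 - 6*(-1/19) = -10/17 + 6/19 = -88/323 ≈ -0.27245)
m(C, X) = 0 (m(C, X) = (6*C)*0 = 0)
q = 0
q*U((12 + 2)*(-10 + 5)) = 0*((12 + 2)*(-10 + 5))**2 = 0*(14*(-5))**2 = 0*(-70)**2 = 0*4900 = 0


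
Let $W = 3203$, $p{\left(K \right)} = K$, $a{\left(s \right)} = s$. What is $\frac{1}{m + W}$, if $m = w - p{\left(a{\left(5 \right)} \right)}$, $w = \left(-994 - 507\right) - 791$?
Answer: $\frac{1}{906} \approx 0.0011038$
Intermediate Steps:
$w = -2292$ ($w = \left(-994 - 507\right) - 791 = -1501 - 791 = -2292$)
$m = -2297$ ($m = -2292 - 5 = -2297$)
$\frac{1}{m + W} = \frac{1}{-2297 + 3203} = \frac{1}{906}$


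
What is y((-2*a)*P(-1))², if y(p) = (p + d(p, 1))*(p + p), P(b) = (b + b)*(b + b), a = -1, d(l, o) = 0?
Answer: 16384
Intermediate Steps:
P(b) = 4*b² (P(b) = (2*b)*(2*b) = 4*b²)
y(p) = 2*p² (y(p) = (p + 0)*(p + p) = p*(2*p) = 2*p²)
y((-2*a)*P(-1))² = (2*((-2*(-1))*(4*(-1)²))²)² = (2*(2*(4*1))²)² = (2*(2*4)²)² = (2*8²)² = (2*64)² = 128² = 16384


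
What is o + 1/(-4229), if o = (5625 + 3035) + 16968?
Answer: 108380811/4229 ≈ 25628.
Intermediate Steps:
o = 25628 (o = 8660 + 16968 = 25628)
o + 1/(-4229) = 25628 + 1/(-4229) = 25628 - 1/4229 = 108380811/4229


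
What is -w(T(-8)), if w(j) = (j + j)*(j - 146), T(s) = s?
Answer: -2464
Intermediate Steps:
w(j) = 2*j*(-146 + j) (w(j) = (2*j)*(-146 + j) = 2*j*(-146 + j))
-w(T(-8)) = -2*(-8)*(-146 - 8) = -2*(-8)*(-154) = -1*2464 = -2464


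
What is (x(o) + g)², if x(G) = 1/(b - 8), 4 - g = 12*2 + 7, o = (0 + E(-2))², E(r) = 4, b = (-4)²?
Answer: 46225/64 ≈ 722.27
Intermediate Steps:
b = 16
o = 16 (o = (0 + 4)² = 4² = 16)
g = -27 (g = 4 - (12*2 + 7) = 4 - (24 + 7) = 4 - 1*31 = 4 - 31 = -27)
x(G) = ⅛ (x(G) = 1/(16 - 8) = 1/8 = ⅛)
(x(o) + g)² = (⅛ - 27)² = (-215/8)² = 46225/64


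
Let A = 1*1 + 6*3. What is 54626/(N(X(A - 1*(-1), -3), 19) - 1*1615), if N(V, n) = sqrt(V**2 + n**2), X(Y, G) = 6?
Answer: -44110495/1303914 - 27313*sqrt(397)/1303914 ≈ -34.247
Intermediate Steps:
A = 19 (A = 1 + 18 = 19)
54626/(N(X(A - 1*(-1), -3), 19) - 1*1615) = 54626/(sqrt(6**2 + 19**2) - 1*1615) = 54626/(sqrt(36 + 361) - 1615) = 54626/(sqrt(397) - 1615) = 54626/(-1615 + sqrt(397))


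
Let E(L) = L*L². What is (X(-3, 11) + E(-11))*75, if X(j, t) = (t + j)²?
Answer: -95025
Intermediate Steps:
X(j, t) = (j + t)²
E(L) = L³
(X(-3, 11) + E(-11))*75 = ((-3 + 11)² + (-11)³)*75 = (8² - 1331)*75 = (64 - 1331)*75 = -1267*75 = -95025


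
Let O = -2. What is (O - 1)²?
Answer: 9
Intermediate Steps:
(O - 1)² = (-2 - 1)² = (-3)² = 9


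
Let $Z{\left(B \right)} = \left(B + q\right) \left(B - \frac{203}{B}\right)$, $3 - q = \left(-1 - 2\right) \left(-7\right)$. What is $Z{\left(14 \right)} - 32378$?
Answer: $-32376$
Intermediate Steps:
$q = -18$ ($q = 3 - \left(-1 - 2\right) \left(-7\right) = 3 - \left(-3\right) \left(-7\right) = 3 - 21 = -18$)
$Z{\left(B \right)} = \left(-18 + B\right) \left(B - \frac{203}{B}\right)$ ($Z{\left(B \right)} = \left(B - 18\right) \left(B - \frac{203}{B}\right) = \left(-18 + B\right) \left(B - \frac{203}{B}\right)$)
$Z{\left(14 \right)} - 32378 = \left(-203 + 14^{2} - 252 + \frac{3654}{14}\right) - 32378 = \left(-203 + 196 - 252 + 3654 \cdot \frac{1}{14}\right) - 32378 = \left(-203 + 196 - 252 + 261\right) - 32378 = 2 - 32378 = -32376$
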